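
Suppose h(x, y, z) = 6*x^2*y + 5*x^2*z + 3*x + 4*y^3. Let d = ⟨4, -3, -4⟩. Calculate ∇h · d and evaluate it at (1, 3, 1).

-166

∂h/∂x = 12*x*y + 10*x*z + 3
∂h/∂y = 6*x^2 + 12*y^2
∂h/∂z = 5*x^2
∇h at (1, 3, 1) = (49, 114, 5)
∇h · d = (49)(4) + (114)(-3) + (5)(-4) = -166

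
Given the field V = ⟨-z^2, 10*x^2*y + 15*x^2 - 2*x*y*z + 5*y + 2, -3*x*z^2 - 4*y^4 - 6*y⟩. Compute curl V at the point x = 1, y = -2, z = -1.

(∇×V)₁ = ∂V₃/∂y − ∂V₂/∂z = 2*x*y - 16*y^3 - 6
(∇×V)₂ = ∂V₁/∂z − ∂V₃/∂x = 3*z^2 - 2*z
(∇×V)₃ = ∂V₂/∂x − ∂V₁/∂y = 20*x*y + 30*x - 2*y*z
∇×V = (2*x*y - 16*y^3 - 6, 3*z^2 - 2*z, 20*x*y + 30*x - 2*y*z)
At (1, -2, -1): (118, 5, -14).

(118, 5, -14)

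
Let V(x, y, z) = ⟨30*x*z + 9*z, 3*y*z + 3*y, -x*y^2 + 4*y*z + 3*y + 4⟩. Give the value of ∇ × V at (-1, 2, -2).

(∇×V)₁ = ∂V₃/∂y − ∂V₂/∂z = -2*x*y - 3*y + 4*z + 3
(∇×V)₂ = ∂V₁/∂z − ∂V₃/∂x = 30*x + y^2 + 9
(∇×V)₃ = ∂V₂/∂x − ∂V₁/∂y = 0
∇×V = (-2*x*y - 3*y + 4*z + 3, 30*x + y^2 + 9, 0)
At (-1, 2, -2): (-7, -17, 0).

(-7, -17, 0)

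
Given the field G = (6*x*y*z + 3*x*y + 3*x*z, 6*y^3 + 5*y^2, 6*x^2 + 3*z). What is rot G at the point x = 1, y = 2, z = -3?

(∇×G)₁ = ∂G₃/∂y − ∂G₂/∂z = 0
(∇×G)₂ = ∂G₁/∂z − ∂G₃/∂x = 6*x*y - 9*x
(∇×G)₃ = ∂G₂/∂x − ∂G₁/∂y = -6*x*z - 3*x
∇×G = (0, 6*x*y - 9*x, -6*x*z - 3*x)
At (1, 2, -3): (0, 3, 15).

(0, 3, 15)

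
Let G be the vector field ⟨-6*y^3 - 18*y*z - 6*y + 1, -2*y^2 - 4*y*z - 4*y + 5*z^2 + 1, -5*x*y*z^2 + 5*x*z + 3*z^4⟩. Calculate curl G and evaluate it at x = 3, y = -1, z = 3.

(∇×G)₁ = ∂G₃/∂y − ∂G₂/∂z = -5*x*z^2 + 4*y - 10*z
(∇×G)₂ = ∂G₁/∂z − ∂G₃/∂x = 5*y*z^2 - 18*y - 5*z
(∇×G)₃ = ∂G₂/∂x − ∂G₁/∂y = 18*y^2 + 18*z + 6
∇×G = (-5*x*z^2 + 4*y - 10*z, 5*y*z^2 - 18*y - 5*z, 18*y^2 + 18*z + 6)
At (3, -1, 3): (-169, -42, 78).

(-169, -42, 78)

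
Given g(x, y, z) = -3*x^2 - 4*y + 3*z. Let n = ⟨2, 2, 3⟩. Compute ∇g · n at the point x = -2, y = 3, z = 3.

25

∂g/∂x = -6*x
∂g/∂y = -4
∂g/∂z = 3
∇g at (-2, 3, 3) = (12, -4, 3)
∇g · n = (12)(2) + (-4)(2) + (3)(3) = 25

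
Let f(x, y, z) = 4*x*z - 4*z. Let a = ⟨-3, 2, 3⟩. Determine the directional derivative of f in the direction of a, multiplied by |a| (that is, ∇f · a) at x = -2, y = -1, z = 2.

-60

∂f/∂x = 4*z
∂f/∂y = 0
∂f/∂z = 4*x - 4
∇f at (-2, -1, 2) = (8, 0, -12)
∇f · a = (8)(-3) + (0)(2) + (-12)(3) = -60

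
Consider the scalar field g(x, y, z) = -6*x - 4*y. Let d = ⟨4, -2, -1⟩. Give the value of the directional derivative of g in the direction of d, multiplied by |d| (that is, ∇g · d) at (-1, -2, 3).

-16

∂g/∂x = -6
∂g/∂y = -4
∂g/∂z = 0
∇g at (-1, -2, 3) = (-6, -4, 0)
∇g · d = (-6)(4) + (-4)(-2) + (0)(-1) = -16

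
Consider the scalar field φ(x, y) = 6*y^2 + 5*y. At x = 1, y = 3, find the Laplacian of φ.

∂²φ/∂x² = 0
∂²φ/∂y² = 12
∇²φ = 12
At (1, 3): 12.

12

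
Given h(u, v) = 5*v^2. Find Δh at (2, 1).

10

∂²h/∂u² = 0
∂²h/∂v² = 10
∇²h = 10
At (2, 1): 10.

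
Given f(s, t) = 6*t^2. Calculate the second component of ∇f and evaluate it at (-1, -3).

-36

(∇f)_2 = ∂f/∂t = 12*t
At (-1, -3): -36.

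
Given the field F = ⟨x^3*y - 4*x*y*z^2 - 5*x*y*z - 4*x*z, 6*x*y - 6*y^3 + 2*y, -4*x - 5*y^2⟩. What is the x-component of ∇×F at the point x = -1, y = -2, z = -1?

20

(∇×F)_1 = ∂F₃/∂y − ∂F₂/∂z
= -10*y − (0)
= -10*y
At (-1, -2, -1): 20.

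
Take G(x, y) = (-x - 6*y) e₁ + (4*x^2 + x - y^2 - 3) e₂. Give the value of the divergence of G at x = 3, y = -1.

∂G₁/∂x = -1
∂G₂/∂y = -2*y
∇·G = -2*y - 1
At (3, -1): 1.

1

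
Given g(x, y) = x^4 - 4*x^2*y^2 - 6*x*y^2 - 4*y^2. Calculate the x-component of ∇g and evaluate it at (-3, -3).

54

(∇g)_1 = ∂g/∂x = 4*x^3 - 8*x*y^2 - 6*y^2
At (-3, -3): 54.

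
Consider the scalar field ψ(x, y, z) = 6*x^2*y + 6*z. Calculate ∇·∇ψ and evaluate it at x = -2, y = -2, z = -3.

-24

∂²ψ/∂x² = 12*y
∂²ψ/∂y² = 0
∂²ψ/∂z² = 0
∇²ψ = 12*y
At (-2, -2, -3): -24.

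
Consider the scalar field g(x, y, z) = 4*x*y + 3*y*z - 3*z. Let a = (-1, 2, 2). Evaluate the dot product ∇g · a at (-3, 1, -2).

-40

∂g/∂x = 4*y
∂g/∂y = 4*x + 3*z
∂g/∂z = 3*y - 3
∇g at (-3, 1, -2) = (4, -18, 0)
∇g · a = (4)(-1) + (-18)(2) + (0)(2) = -40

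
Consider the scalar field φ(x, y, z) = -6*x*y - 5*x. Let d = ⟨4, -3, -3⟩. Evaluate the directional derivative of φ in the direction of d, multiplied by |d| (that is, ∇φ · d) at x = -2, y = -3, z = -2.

16

∂φ/∂x = -6*y - 5
∂φ/∂y = -6*x
∂φ/∂z = 0
∇φ at (-2, -3, -2) = (13, 12, 0)
∇φ · d = (13)(4) + (12)(-3) + (0)(-3) = 16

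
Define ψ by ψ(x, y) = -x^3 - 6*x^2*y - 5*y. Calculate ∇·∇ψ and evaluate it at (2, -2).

12

∂²ψ/∂x² = -6*(x + 2*y)
∂²ψ/∂y² = 0
∇²ψ = -6*x - 12*y
At (2, -2): 12.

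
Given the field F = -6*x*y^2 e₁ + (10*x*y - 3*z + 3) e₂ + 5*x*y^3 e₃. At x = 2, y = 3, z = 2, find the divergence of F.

-34

∂F₁/∂x = -6*y^2
∂F₂/∂y = 10*x
∂F₃/∂z = 0
∇·F = 10*x - 6*y^2
At (2, 3, 2): -34.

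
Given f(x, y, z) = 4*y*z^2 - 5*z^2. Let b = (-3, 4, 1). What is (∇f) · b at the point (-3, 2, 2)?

∂f/∂x = 0
∂f/∂y = 4*z^2
∂f/∂z = 8*y*z - 10*z
∇f at (-3, 2, 2) = (0, 16, 12)
∇f · b = (0)(-3) + (16)(4) + (12)(1) = 76

76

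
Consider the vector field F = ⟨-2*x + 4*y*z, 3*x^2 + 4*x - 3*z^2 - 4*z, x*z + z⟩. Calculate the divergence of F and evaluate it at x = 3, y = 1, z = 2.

2

∂F₁/∂x = -2
∂F₂/∂y = 0
∂F₃/∂z = x + 1
∇·F = x - 1
At (3, 1, 2): 2.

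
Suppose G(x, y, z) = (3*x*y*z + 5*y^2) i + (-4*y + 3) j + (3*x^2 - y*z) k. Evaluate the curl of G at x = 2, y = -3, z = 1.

(∇×G)₁ = ∂G₃/∂y − ∂G₂/∂z = -z
(∇×G)₂ = ∂G₁/∂z − ∂G₃/∂x = 3*x*y - 6*x
(∇×G)₃ = ∂G₂/∂x − ∂G₁/∂y = -3*x*z - 10*y
∇×G = (-z, 3*x*y - 6*x, -3*x*z - 10*y)
At (2, -3, 1): (-1, -30, 24).

(-1, -30, 24)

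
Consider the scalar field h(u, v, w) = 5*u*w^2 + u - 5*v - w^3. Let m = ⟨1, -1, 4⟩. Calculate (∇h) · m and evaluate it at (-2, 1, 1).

-81

∂h/∂u = 5*w^2 + 1
∂h/∂v = -5
∂h/∂w = 10*u*w - 3*w^2
∇h at (-2, 1, 1) = (6, -5, -23)
∇h · m = (6)(1) + (-5)(-1) + (-23)(4) = -81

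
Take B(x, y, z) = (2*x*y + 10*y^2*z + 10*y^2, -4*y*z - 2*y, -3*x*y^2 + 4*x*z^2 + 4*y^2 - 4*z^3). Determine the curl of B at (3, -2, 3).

(12, 16, 154)

(∇×B)₁ = ∂B₃/∂y − ∂B₂/∂z = -6*x*y + 12*y
(∇×B)₂ = ∂B₁/∂z − ∂B₃/∂x = 13*y^2 - 4*z^2
(∇×B)₃ = ∂B₂/∂x − ∂B₁/∂y = -2*x - 20*y*z - 20*y
∇×B = (-6*x*y + 12*y, 13*y^2 - 4*z^2, -2*x - 20*y*z - 20*y)
At (3, -2, 3): (12, 16, 154).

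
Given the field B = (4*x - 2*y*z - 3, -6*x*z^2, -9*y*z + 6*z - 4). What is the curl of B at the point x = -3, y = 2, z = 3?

(∇×B)₁ = ∂B₃/∂y − ∂B₂/∂z = 12*x*z - 9*z
(∇×B)₂ = ∂B₁/∂z − ∂B₃/∂x = -2*y
(∇×B)₃ = ∂B₂/∂x − ∂B₁/∂y = -6*z^2 + 2*z
∇×B = (12*x*z - 9*z, -2*y, -6*z^2 + 2*z)
At (-3, 2, 3): (-135, -4, -48).

(-135, -4, -48)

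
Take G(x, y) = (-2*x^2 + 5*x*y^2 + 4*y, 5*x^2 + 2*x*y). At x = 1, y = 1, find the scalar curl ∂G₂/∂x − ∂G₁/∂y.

-2

∂G₂/∂x = 10*x + 2*y
∂G₁/∂y = 10*x*y + 4
Scalar curl = -10*x*y + 10*x + 2*y - 4
At (1, 1): -2.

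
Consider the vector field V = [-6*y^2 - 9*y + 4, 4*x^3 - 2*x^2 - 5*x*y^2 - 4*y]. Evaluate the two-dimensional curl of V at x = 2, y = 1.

∂V₂/∂x = 12*x^2 - 4*x - 5*y^2
∂V₁/∂y = -12*y - 9
Scalar curl = 12*x^2 - 4*x - 5*y^2 + 12*y + 9
At (2, 1): 56.

56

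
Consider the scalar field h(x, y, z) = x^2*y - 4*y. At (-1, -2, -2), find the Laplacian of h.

∂²h/∂x² = 2*y
∂²h/∂y² = 0
∂²h/∂z² = 0
∇²h = 2*y
At (-1, -2, -2): -4.

-4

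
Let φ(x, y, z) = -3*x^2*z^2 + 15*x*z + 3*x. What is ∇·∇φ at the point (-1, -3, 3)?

∂²φ/∂x² = -6*z^2
∂²φ/∂y² = 0
∂²φ/∂z² = -6*x^2
∇²φ = -6*x^2 - 6*z^2
At (-1, -3, 3): -60.

-60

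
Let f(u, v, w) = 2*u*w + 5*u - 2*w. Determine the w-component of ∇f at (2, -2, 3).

(∇f)_3 = ∂f/∂w = 2*u - 2
At (2, -2, 3): 2.

2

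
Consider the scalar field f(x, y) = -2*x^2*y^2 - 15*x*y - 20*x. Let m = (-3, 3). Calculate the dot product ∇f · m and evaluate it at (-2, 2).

∂f/∂x = -4*x*y^2 - 15*y - 20
∂f/∂y = -4*x^2*y - 15*x
∇f at (-2, 2) = (-18, -2)
∇f · m = (-18)(-3) + (-2)(3) = 48

48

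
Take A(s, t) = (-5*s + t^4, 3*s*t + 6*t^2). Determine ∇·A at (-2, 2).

∂A₁/∂s = -5
∂A₂/∂t = 3*s + 12*t
∇·A = 3*s + 12*t - 5
At (-2, 2): 13.

13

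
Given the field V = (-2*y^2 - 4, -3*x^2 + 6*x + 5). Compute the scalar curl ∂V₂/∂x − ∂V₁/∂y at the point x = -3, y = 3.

36

∂V₂/∂x = -6*x + 6
∂V₁/∂y = -4*y
Scalar curl = -6*x + 4*y + 6
At (-3, 3): 36.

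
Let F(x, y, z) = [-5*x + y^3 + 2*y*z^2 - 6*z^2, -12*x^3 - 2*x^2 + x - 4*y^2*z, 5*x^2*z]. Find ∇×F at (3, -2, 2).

(16, -100, -355)

(∇×F)₁ = ∂F₃/∂y − ∂F₂/∂z = 4*y^2
(∇×F)₂ = ∂F₁/∂z − ∂F₃/∂x = -10*x*z + 4*y*z - 12*z
(∇×F)₃ = ∂F₂/∂x − ∂F₁/∂y = -36*x^2 - 4*x - 3*y^2 - 2*z^2 + 1
∇×F = (4*y^2, -10*x*z + 4*y*z - 12*z, -36*x^2 - 4*x - 3*y^2 - 2*z^2 + 1)
At (3, -2, 2): (16, -100, -355).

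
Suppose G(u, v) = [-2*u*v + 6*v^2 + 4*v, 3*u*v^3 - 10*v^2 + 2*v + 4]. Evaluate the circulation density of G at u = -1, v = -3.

∂G₂/∂u = 3*v^3
∂G₁/∂v = -2*u + 12*v + 4
Scalar curl = 2*u + 3*v^3 - 12*v - 4
At (-1, -3): -51.

-51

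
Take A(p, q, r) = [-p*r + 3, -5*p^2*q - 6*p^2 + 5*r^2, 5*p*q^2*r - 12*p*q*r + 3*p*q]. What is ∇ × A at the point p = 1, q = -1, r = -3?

(∇×A)₁ = ∂A₃/∂q − ∂A₂/∂r = 10*p*q*r - 12*p*r + 3*p - 10*r
(∇×A)₂ = ∂A₁/∂r − ∂A₃/∂p = -p - 5*q^2*r + 12*q*r - 3*q
(∇×A)₃ = ∂A₂/∂p − ∂A₁/∂q = -10*p*q - 12*p
∇×A = (10*p*q*r - 12*p*r + 3*p - 10*r, -p - 5*q^2*r + 12*q*r - 3*q, -10*p*q - 12*p)
At (1, -1, -3): (99, 53, -2).

(99, 53, -2)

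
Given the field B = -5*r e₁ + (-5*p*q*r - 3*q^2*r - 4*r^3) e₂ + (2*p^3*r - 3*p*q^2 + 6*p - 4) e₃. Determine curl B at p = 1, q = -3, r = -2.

(∇×B)₁ = ∂B₃/∂q − ∂B₂/∂r = -p*q + 3*q^2 + 12*r^2
(∇×B)₂ = ∂B₁/∂r − ∂B₃/∂p = -6*p^2*r + 3*q^2 - 11
(∇×B)₃ = ∂B₂/∂p − ∂B₁/∂q = -5*q*r
∇×B = (-p*q + 3*q^2 + 12*r^2, -6*p^2*r + 3*q^2 - 11, -5*q*r)
At (1, -3, -2): (78, 28, -30).

(78, 28, -30)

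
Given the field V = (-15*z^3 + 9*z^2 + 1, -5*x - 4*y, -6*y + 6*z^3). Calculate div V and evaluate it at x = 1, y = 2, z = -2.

∂V₁/∂x = 0
∂V₂/∂y = -4
∂V₃/∂z = 18*z^2
∇·V = 18*z^2 - 4
At (1, 2, -2): 68.

68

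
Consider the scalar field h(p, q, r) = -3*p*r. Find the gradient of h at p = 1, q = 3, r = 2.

∂h/∂p = -3*r
∂h/∂q = 0
∂h/∂r = -3*p
∇h = (-3*r, 0, -3*p)
At (1, 3, 2): (-6, 0, -3).

(-6, 0, -3)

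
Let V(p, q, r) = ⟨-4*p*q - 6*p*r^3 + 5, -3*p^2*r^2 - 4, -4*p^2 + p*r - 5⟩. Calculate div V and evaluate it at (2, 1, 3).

∂V₁/∂p = -4*q - 6*r^3
∂V₂/∂q = 0
∂V₃/∂r = p
∇·V = p - 4*q - 6*r^3
At (2, 1, 3): -164.

-164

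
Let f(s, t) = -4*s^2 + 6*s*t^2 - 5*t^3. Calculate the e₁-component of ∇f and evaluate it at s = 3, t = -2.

0

(∇f)_1 = ∂f/∂s = -8*s + 6*t^2
At (3, -2): 0.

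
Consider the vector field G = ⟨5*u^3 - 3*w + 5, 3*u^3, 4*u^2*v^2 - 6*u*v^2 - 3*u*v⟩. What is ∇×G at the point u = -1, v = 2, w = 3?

(∇×G)₁ = ∂G₃/∂v − ∂G₂/∂w = 8*u^2*v - 12*u*v - 3*u
(∇×G)₂ = ∂G₁/∂w − ∂G₃/∂u = -8*u*v^2 + 6*v^2 + 3*v - 3
(∇×G)₃ = ∂G₂/∂u − ∂G₁/∂v = 9*u^2
∇×G = (8*u^2*v - 12*u*v - 3*u, -8*u*v^2 + 6*v^2 + 3*v - 3, 9*u^2)
At (-1, 2, 3): (43, 59, 9).

(43, 59, 9)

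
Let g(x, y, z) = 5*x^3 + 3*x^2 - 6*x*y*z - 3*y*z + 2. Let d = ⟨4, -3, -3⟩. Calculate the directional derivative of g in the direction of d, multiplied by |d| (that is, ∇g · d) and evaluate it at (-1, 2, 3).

∂g/∂x = 15*x^2 + 6*x - 6*y*z
∂g/∂y = -6*x*z - 3*z
∂g/∂z = -6*x*y - 3*y
∇g at (-1, 2, 3) = (-27, 9, 6)
∇g · d = (-27)(4) + (9)(-3) + (6)(-3) = -153

-153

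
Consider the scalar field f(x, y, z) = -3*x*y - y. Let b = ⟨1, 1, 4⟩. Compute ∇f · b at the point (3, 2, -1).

-16

∂f/∂x = -3*y
∂f/∂y = -3*x - 1
∂f/∂z = 0
∇f at (3, 2, -1) = (-6, -10, 0)
∇f · b = (-6)(1) + (-10)(1) + (0)(4) = -16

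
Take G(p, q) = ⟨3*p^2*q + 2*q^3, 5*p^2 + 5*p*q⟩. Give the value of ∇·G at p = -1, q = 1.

-11

∂G₁/∂p = 6*p*q
∂G₂/∂q = 5*p
∇·G = 6*p*q + 5*p
At (-1, 1): -11.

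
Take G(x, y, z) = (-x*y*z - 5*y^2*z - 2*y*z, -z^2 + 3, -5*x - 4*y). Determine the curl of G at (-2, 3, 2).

(∇×G)₁ = ∂G₃/∂y − ∂G₂/∂z = 2*z - 4
(∇×G)₂ = ∂G₁/∂z − ∂G₃/∂x = -x*y - 5*y^2 - 2*y + 5
(∇×G)₃ = ∂G₂/∂x − ∂G₁/∂y = x*z + 10*y*z + 2*z
∇×G = (2*z - 4, -x*y - 5*y^2 - 2*y + 5, x*z + 10*y*z + 2*z)
At (-2, 3, 2): (0, -40, 60).

(0, -40, 60)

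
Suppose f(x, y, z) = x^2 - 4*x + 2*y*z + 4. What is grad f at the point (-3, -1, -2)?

(-10, -4, -2)

∂f/∂x = 2*x - 4
∂f/∂y = 2*z
∂f/∂z = 2*y
∇f = (2*x - 4, 2*z, 2*y)
At (-3, -1, -2): (-10, -4, -2).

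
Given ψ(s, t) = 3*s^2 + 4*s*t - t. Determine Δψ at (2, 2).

6

∂²ψ/∂s² = 6
∂²ψ/∂t² = 0
∇²ψ = 6
At (2, 2): 6.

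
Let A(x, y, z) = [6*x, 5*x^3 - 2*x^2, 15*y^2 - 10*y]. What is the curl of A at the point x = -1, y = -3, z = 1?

(∇×A)₁ = ∂A₃/∂y − ∂A₂/∂z = 30*y - 10
(∇×A)₂ = ∂A₁/∂z − ∂A₃/∂x = 0
(∇×A)₃ = ∂A₂/∂x − ∂A₁/∂y = 15*x^2 - 4*x
∇×A = (30*y - 10, 0, 15*x^2 - 4*x)
At (-1, -3, 1): (-100, 0, 19).

(-100, 0, 19)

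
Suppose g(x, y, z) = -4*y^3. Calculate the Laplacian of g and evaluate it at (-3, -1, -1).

24

∂²g/∂x² = 0
∂²g/∂y² = -24*y
∂²g/∂z² = 0
∇²g = -24*y
At (-3, -1, -1): 24.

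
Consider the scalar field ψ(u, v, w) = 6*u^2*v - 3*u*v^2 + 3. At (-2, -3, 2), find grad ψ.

∂ψ/∂u = 12*u*v - 3*v^2
∂ψ/∂v = 6*u^2 - 6*u*v
∂ψ/∂w = 0
∇ψ = (12*u*v - 3*v^2, 6*u^2 - 6*u*v, 0)
At (-2, -3, 2): (45, -12, 0).

(45, -12, 0)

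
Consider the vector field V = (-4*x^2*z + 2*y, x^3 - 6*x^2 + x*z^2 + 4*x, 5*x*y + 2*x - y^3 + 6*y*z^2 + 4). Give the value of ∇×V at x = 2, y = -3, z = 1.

(-15, -3, -9)

(∇×V)₁ = ∂V₃/∂y − ∂V₂/∂z = -2*x*z + 5*x - 3*y^2 + 6*z^2
(∇×V)₂ = ∂V₁/∂z − ∂V₃/∂x = -4*x^2 - 5*y - 2
(∇×V)₃ = ∂V₂/∂x − ∂V₁/∂y = 3*x^2 - 12*x + z^2 + 2
∇×V = (-2*x*z + 5*x - 3*y^2 + 6*z^2, -4*x^2 - 5*y - 2, 3*x^2 - 12*x + z^2 + 2)
At (2, -3, 1): (-15, -3, -9).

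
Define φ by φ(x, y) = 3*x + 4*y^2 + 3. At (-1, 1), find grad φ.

(3, 8)

∂φ/∂x = 3
∂φ/∂y = 8*y
∇φ = (3, 8*y)
At (-1, 1): (3, 8).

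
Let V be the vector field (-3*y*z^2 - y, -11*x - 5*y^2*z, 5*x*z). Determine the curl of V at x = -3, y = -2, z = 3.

(20, 21, 17)

(∇×V)₁ = ∂V₃/∂y − ∂V₂/∂z = 5*y^2
(∇×V)₂ = ∂V₁/∂z − ∂V₃/∂x = -6*y*z - 5*z
(∇×V)₃ = ∂V₂/∂x − ∂V₁/∂y = 3*z^2 - 10
∇×V = (5*y^2, -6*y*z - 5*z, 3*z^2 - 10)
At (-3, -2, 3): (20, 21, 17).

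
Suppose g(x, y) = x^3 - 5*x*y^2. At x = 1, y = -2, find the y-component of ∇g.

(∇g)_2 = ∂g/∂y = -10*x*y
At (1, -2): 20.

20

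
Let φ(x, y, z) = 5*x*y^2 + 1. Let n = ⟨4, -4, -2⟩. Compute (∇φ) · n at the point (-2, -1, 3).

-60

∂φ/∂x = 5*y^2
∂φ/∂y = 10*x*y
∂φ/∂z = 0
∇φ at (-2, -1, 3) = (5, 20, 0)
∇φ · n = (5)(4) + (20)(-4) + (0)(-2) = -60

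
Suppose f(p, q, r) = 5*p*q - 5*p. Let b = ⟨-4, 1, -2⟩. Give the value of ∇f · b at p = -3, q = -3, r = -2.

∂f/∂p = 5*q - 5
∂f/∂q = 5*p
∂f/∂r = 0
∇f at (-3, -3, -2) = (-20, -15, 0)
∇f · b = (-20)(-4) + (-15)(1) + (0)(-2) = 65

65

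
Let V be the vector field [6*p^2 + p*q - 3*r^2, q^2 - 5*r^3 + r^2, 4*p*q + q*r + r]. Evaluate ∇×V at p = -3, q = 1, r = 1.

(2, -10, 3)

(∇×V)₁ = ∂V₃/∂q − ∂V₂/∂r = 4*p + 15*r^2 - r
(∇×V)₂ = ∂V₁/∂r − ∂V₃/∂p = -4*q - 6*r
(∇×V)₃ = ∂V₂/∂p − ∂V₁/∂q = -p
∇×V = (4*p + 15*r^2 - r, -4*q - 6*r, -p)
At (-3, 1, 1): (2, -10, 3).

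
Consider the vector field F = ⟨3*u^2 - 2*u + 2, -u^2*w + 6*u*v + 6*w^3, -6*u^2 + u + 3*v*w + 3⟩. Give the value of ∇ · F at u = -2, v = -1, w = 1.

∂F₁/∂u = 6*u - 2
∂F₂/∂v = 6*u
∂F₃/∂w = 3*v
∇·F = 12*u + 3*v - 2
At (-2, -1, 1): -29.

-29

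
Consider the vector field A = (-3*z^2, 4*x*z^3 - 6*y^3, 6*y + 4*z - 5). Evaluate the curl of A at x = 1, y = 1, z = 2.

(-42, -12, 32)

(∇×A)₁ = ∂A₃/∂y − ∂A₂/∂z = -12*x*z^2 + 6
(∇×A)₂ = ∂A₁/∂z − ∂A₃/∂x = -6*z
(∇×A)₃ = ∂A₂/∂x − ∂A₁/∂y = 4*z^3
∇×A = (-12*x*z^2 + 6, -6*z, 4*z^3)
At (1, 1, 2): (-42, -12, 32).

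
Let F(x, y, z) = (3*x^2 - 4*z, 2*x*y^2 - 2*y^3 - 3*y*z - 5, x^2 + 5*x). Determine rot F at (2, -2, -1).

(-6, -13, 8)

(∇×F)₁ = ∂F₃/∂y − ∂F₂/∂z = 3*y
(∇×F)₂ = ∂F₁/∂z − ∂F₃/∂x = -2*x - 9
(∇×F)₃ = ∂F₂/∂x − ∂F₁/∂y = 2*y^2
∇×F = (3*y, -2*x - 9, 2*y^2)
At (2, -2, -1): (-6, -13, 8).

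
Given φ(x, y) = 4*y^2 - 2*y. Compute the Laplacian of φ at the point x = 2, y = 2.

∂²φ/∂x² = 0
∂²φ/∂y² = 8
∇²φ = 8
At (2, 2): 8.

8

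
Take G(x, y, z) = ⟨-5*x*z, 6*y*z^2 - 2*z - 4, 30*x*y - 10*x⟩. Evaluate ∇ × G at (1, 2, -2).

(80, -55, 0)

(∇×G)₁ = ∂G₃/∂y − ∂G₂/∂z = 30*x - 12*y*z + 2
(∇×G)₂ = ∂G₁/∂z − ∂G₃/∂x = -5*x - 30*y + 10
(∇×G)₃ = ∂G₂/∂x − ∂G₁/∂y = 0
∇×G = (30*x - 12*y*z + 2, -5*x - 30*y + 10, 0)
At (1, 2, -2): (80, -55, 0).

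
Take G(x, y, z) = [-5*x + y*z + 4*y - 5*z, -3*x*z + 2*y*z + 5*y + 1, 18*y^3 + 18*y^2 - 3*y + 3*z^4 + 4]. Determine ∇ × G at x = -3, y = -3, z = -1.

(∇×G)₁ = ∂G₃/∂y − ∂G₂/∂z = 3*x + 54*y^2 + 34*y - 3
(∇×G)₂ = ∂G₁/∂z − ∂G₃/∂x = y - 5
(∇×G)₃ = ∂G₂/∂x − ∂G₁/∂y = -4*z - 4
∇×G = (3*x + 54*y^2 + 34*y - 3, y - 5, -4*z - 4)
At (-3, -3, -1): (372, -8, 0).

(372, -8, 0)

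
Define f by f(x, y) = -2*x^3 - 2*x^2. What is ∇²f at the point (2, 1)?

-28

∂²f/∂x² = -4*(3*x + 1)
∂²f/∂y² = 0
∇²f = -12*x - 4
At (2, 1): -28.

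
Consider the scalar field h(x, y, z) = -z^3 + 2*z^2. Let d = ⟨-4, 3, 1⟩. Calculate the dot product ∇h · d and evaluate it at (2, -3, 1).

1

∂h/∂x = 0
∂h/∂y = 0
∂h/∂z = -3*z^2 + 4*z
∇h at (2, -3, 1) = (0, 0, 1)
∇h · d = (0)(-4) + (0)(3) + (1)(1) = 1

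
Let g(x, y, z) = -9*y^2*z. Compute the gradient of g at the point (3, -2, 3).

(0, 108, -36)

∂g/∂x = 0
∂g/∂y = -18*y*z
∂g/∂z = -9*y^2
∇g = (0, -18*y*z, -9*y^2)
At (3, -2, 3): (0, 108, -36).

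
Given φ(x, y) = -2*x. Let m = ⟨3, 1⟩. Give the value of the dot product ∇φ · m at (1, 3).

∂φ/∂x = -2
∂φ/∂y = 0
∇φ at (1, 3) = (-2, 0)
∇φ · m = (-2)(3) + (0)(1) = -6

-6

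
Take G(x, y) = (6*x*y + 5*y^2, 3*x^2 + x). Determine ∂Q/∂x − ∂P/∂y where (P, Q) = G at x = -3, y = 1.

-9

∂G₂/∂x = 6*x + 1
∂G₁/∂y = 6*x + 10*y
Scalar curl = -10*y + 1
At (-3, 1): -9.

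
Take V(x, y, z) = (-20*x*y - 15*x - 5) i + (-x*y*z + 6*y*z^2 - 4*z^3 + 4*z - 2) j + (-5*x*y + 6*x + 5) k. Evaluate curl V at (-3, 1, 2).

(32, -1, -62)

(∇×V)₁ = ∂V₃/∂y − ∂V₂/∂z = x*y - 5*x - 12*y*z + 12*z^2 - 4
(∇×V)₂ = ∂V₁/∂z − ∂V₃/∂x = 5*y - 6
(∇×V)₃ = ∂V₂/∂x − ∂V₁/∂y = 20*x - y*z
∇×V = (x*y - 5*x - 12*y*z + 12*z^2 - 4, 5*y - 6, 20*x - y*z)
At (-3, 1, 2): (32, -1, -62).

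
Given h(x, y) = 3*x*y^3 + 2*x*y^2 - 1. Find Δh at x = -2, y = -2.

∂²h/∂x² = 0
∂²h/∂y² = 2*x*(9*y + 2)
∇²h = 18*x*y + 4*x
At (-2, -2): 64.

64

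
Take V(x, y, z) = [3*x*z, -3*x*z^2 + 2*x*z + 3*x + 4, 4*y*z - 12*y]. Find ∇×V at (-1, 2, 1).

(-12, -3, 2)

(∇×V)₁ = ∂V₃/∂y − ∂V₂/∂z = 6*x*z - 2*x + 4*z - 12
(∇×V)₂ = ∂V₁/∂z − ∂V₃/∂x = 3*x
(∇×V)₃ = ∂V₂/∂x − ∂V₁/∂y = -3*z^2 + 2*z + 3
∇×V = (6*x*z - 2*x + 4*z - 12, 3*x, -3*z^2 + 2*z + 3)
At (-1, 2, 1): (-12, -3, 2).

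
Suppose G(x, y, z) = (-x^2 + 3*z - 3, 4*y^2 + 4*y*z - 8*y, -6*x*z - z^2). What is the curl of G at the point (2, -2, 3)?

(∇×G)₁ = ∂G₃/∂y − ∂G₂/∂z = -4*y
(∇×G)₂ = ∂G₁/∂z − ∂G₃/∂x = 6*z + 3
(∇×G)₃ = ∂G₂/∂x − ∂G₁/∂y = 0
∇×G = (-4*y, 6*z + 3, 0)
At (2, -2, 3): (8, 21, 0).

(8, 21, 0)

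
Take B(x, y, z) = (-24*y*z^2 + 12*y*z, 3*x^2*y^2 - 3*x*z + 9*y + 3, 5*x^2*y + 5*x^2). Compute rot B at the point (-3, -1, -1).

(∇×B)₁ = ∂B₃/∂y − ∂B₂/∂z = 5*x^2 + 3*x
(∇×B)₂ = ∂B₁/∂z − ∂B₃/∂x = -10*x*y - 10*x - 48*y*z + 12*y
(∇×B)₃ = ∂B₂/∂x − ∂B₁/∂y = 6*x*y^2 + 24*z^2 - 15*z
∇×B = (5*x^2 + 3*x, -10*x*y - 10*x - 48*y*z + 12*y, 6*x*y^2 + 24*z^2 - 15*z)
At (-3, -1, -1): (36, -60, 21).

(36, -60, 21)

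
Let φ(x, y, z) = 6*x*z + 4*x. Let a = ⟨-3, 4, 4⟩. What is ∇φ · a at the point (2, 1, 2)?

0

∂φ/∂x = 6*z + 4
∂φ/∂y = 0
∂φ/∂z = 6*x
∇φ at (2, 1, 2) = (16, 0, 12)
∇φ · a = (16)(-3) + (0)(4) + (12)(4) = 0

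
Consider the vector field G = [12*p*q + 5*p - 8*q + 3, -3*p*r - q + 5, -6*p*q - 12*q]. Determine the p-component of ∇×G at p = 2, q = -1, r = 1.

(∇×G)_1 = ∂G₃/∂q − ∂G₂/∂r
= -6*p - 12 − (-3*p)
= -3*p - 12
At (2, -1, 1): -18.

-18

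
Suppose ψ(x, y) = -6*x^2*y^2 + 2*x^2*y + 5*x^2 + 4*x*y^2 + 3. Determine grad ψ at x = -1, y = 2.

(46, -38)

∂ψ/∂x = -12*x*y^2 + 4*x*y + 10*x + 4*y^2
∂ψ/∂y = -12*x^2*y + 2*x^2 + 8*x*y
∇ψ = (-12*x*y^2 + 4*x*y + 10*x + 4*y^2, -12*x^2*y + 2*x^2 + 8*x*y)
At (-1, 2): (46, -38).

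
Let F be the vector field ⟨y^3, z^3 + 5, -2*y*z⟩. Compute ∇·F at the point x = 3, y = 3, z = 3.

-6

∂F₁/∂x = 0
∂F₂/∂y = 0
∂F₃/∂z = -2*y
∇·F = -2*y
At (3, 3, 3): -6.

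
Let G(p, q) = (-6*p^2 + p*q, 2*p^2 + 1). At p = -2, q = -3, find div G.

21

∂G₁/∂p = -12*p + q
∂G₂/∂q = 0
∇·G = -12*p + q
At (-2, -3): 21.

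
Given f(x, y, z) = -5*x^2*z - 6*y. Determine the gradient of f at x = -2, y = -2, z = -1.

∂f/∂x = -10*x*z
∂f/∂y = -6
∂f/∂z = -5*x^2
∇f = (-10*x*z, -6, -5*x^2)
At (-2, -2, -1): (-20, -6, -20).

(-20, -6, -20)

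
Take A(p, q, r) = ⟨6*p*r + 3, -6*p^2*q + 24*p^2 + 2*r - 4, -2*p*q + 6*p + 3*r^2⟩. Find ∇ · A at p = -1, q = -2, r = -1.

-18

∂A₁/∂p = 6*r
∂A₂/∂q = -6*p^2
∂A₃/∂r = 6*r
∇·A = -6*p^2 + 12*r
At (-1, -2, -1): -18.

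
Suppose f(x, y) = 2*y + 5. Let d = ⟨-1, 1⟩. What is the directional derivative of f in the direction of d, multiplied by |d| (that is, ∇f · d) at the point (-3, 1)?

2

∂f/∂x = 0
∂f/∂y = 2
∇f at (-3, 1) = (0, 2)
∇f · d = (0)(-1) + (2)(1) = 2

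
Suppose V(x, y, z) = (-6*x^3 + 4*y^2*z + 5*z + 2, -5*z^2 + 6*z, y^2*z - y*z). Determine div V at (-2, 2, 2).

∂V₁/∂x = -18*x^2
∂V₂/∂y = 0
∂V₃/∂z = y^2 - y
∇·V = -18*x^2 + y^2 - y
At (-2, 2, 2): -70.

-70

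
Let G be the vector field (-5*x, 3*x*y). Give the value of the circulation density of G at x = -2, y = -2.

∂G₂/∂x = 3*y
∂G₁/∂y = 0
Scalar curl = 3*y
At (-2, -2): -6.

-6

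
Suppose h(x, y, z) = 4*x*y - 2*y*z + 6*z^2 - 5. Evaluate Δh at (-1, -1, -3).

12

∂²h/∂x² = 0
∂²h/∂y² = 0
∂²h/∂z² = 12
∇²h = 12
At (-1, -1, -3): 12.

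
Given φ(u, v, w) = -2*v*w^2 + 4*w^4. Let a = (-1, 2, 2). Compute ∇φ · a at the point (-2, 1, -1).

-28

∂φ/∂u = 0
∂φ/∂v = -2*w^2
∂φ/∂w = -4*v*w + 16*w^3
∇φ at (-2, 1, -1) = (0, -2, -12)
∇φ · a = (0)(-1) + (-2)(2) + (-12)(2) = -28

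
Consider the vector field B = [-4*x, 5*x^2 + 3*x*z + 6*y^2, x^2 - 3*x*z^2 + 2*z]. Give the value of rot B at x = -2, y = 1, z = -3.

(6, 31, -29)

(∇×B)₁ = ∂B₃/∂y − ∂B₂/∂z = -3*x
(∇×B)₂ = ∂B₁/∂z − ∂B₃/∂x = -2*x + 3*z^2
(∇×B)₃ = ∂B₂/∂x − ∂B₁/∂y = 10*x + 3*z
∇×B = (-3*x, -2*x + 3*z^2, 10*x + 3*z)
At (-2, 1, -3): (6, 31, -29).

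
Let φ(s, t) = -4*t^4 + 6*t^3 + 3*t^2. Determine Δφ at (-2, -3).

-534

∂²φ/∂s² = 0
∂²φ/∂t² = 6*(-8*t^2 + 6*t + 1)
∇²φ = -48*t^2 + 36*t + 6
At (-2, -3): -534.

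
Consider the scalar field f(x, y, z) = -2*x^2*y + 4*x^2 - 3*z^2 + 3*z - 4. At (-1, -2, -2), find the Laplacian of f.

10

∂²f/∂x² = 4*(-y + 2)
∂²f/∂y² = 0
∂²f/∂z² = -6
∇²f = -4*y + 2
At (-1, -2, -2): 10.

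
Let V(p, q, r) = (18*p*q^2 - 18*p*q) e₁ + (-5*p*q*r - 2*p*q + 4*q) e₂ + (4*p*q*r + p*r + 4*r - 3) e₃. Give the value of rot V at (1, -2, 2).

(-2, 14, 114)

(∇×V)₁ = ∂V₃/∂q − ∂V₂/∂r = 5*p*q + 4*p*r
(∇×V)₂ = ∂V₁/∂r − ∂V₃/∂p = -4*q*r - r
(∇×V)₃ = ∂V₂/∂p − ∂V₁/∂q = -36*p*q + 18*p - 5*q*r - 2*q
∇×V = (5*p*q + 4*p*r, -4*q*r - r, -36*p*q + 18*p - 5*q*r - 2*q)
At (1, -2, 2): (-2, 14, 114).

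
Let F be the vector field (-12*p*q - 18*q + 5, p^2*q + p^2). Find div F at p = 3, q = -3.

45

∂F₁/∂p = -12*q
∂F₂/∂q = p^2
∇·F = p^2 - 12*q
At (3, -3): 45.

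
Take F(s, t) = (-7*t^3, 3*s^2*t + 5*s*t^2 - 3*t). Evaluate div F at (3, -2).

-36

∂F₁/∂s = 0
∂F₂/∂t = 3*s^2 + 10*s*t - 3
∇·F = 3*s^2 + 10*s*t - 3
At (3, -2): -36.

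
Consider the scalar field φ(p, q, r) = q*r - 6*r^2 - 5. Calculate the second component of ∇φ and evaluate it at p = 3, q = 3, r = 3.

(∇φ)_2 = ∂φ/∂q = r
At (3, 3, 3): 3.

3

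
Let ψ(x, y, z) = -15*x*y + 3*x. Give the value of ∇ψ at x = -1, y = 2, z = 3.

(-27, 15, 0)

∂ψ/∂x = -15*y + 3
∂ψ/∂y = -15*x
∂ψ/∂z = 0
∇ψ = (-15*y + 3, -15*x, 0)
At (-1, 2, 3): (-27, 15, 0).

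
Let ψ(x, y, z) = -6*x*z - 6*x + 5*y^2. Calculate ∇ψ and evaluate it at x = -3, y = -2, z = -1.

(0, -20, 18)

∂ψ/∂x = -6*z - 6
∂ψ/∂y = 10*y
∂ψ/∂z = -6*x
∇ψ = (-6*z - 6, 10*y, -6*x)
At (-3, -2, -1): (0, -20, 18).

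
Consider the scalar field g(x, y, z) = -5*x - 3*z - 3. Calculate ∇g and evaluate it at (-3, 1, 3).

(-5, 0, -3)

∂g/∂x = -5
∂g/∂y = 0
∂g/∂z = -3
∇g = (-5, 0, -3)
At (-3, 1, 3): (-5, 0, -3).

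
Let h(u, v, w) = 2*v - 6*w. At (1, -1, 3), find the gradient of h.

∂h/∂u = 0
∂h/∂v = 2
∂h/∂w = -6
∇h = (0, 2, -6)
At (1, -1, 3): (0, 2, -6).

(0, 2, -6)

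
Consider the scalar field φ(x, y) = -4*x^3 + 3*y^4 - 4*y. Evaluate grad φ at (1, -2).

(-12, -100)

∂φ/∂x = -12*x^2
∂φ/∂y = 12*y^3 - 4
∇φ = (-12*x^2, 12*y^3 - 4)
At (1, -2): (-12, -100).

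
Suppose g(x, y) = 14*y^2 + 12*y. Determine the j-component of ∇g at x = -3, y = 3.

(∇g)_2 = ∂g/∂y = 28*y + 12
At (-3, 3): 96.

96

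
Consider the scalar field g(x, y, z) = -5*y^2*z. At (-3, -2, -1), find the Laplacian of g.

∂²g/∂x² = 0
∂²g/∂y² = -10*z
∂²g/∂z² = 0
∇²g = -10*z
At (-3, -2, -1): 10.

10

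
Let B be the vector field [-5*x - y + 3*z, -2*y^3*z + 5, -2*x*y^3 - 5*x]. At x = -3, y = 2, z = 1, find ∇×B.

(∇×B)₁ = ∂B₃/∂y − ∂B₂/∂z = -6*x*y^2 + 2*y^3
(∇×B)₂ = ∂B₁/∂z − ∂B₃/∂x = 2*y^3 + 8
(∇×B)₃ = ∂B₂/∂x − ∂B₁/∂y = 1
∇×B = (-6*x*y^2 + 2*y^3, 2*y^3 + 8, 1)
At (-3, 2, 1): (88, 24, 1).

(88, 24, 1)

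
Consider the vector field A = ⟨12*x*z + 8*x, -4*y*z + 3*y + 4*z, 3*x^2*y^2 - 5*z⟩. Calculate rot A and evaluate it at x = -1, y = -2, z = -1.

(∇×A)₁ = ∂A₃/∂y − ∂A₂/∂z = 6*x^2*y + 4*y - 4
(∇×A)₂ = ∂A₁/∂z − ∂A₃/∂x = -6*x*y^2 + 12*x
(∇×A)₃ = ∂A₂/∂x − ∂A₁/∂y = 0
∇×A = (6*x^2*y + 4*y - 4, -6*x*y^2 + 12*x, 0)
At (-1, -2, -1): (-24, 12, 0).

(-24, 12, 0)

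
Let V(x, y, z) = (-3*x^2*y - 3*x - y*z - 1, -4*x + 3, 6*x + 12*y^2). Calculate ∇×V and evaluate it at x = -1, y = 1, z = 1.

(∇×V)₁ = ∂V₃/∂y − ∂V₂/∂z = 24*y
(∇×V)₂ = ∂V₁/∂z − ∂V₃/∂x = -y - 6
(∇×V)₃ = ∂V₂/∂x − ∂V₁/∂y = 3*x^2 + z - 4
∇×V = (24*y, -y - 6, 3*x^2 + z - 4)
At (-1, 1, 1): (24, -7, 0).

(24, -7, 0)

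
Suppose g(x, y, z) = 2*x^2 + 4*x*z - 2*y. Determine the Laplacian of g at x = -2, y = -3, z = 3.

∂²g/∂x² = 4
∂²g/∂y² = 0
∂²g/∂z² = 0
∇²g = 4
At (-2, -3, 3): 4.

4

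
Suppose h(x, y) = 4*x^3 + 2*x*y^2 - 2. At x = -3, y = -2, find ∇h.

(116, 24)

∂h/∂x = 12*x^2 + 2*y^2
∂h/∂y = 4*x*y
∇h = (12*x^2 + 2*y^2, 4*x*y)
At (-3, -2): (116, 24).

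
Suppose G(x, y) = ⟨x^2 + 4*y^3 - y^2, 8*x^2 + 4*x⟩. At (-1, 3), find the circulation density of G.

-114

∂G₂/∂x = 16*x + 4
∂G₁/∂y = 12*y^2 - 2*y
Scalar curl = 16*x - 12*y^2 + 2*y + 4
At (-1, 3): -114.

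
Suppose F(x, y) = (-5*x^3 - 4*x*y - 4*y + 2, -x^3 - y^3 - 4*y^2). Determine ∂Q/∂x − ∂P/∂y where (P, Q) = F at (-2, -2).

∂F₂/∂x = -3*x^2
∂F₁/∂y = -4*x - 4
Scalar curl = -3*x^2 + 4*x + 4
At (-2, -2): -16.

-16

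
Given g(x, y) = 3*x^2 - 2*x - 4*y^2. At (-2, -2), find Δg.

-2

∂²g/∂x² = 6
∂²g/∂y² = -8
∇²g = -2
At (-2, -2): -2.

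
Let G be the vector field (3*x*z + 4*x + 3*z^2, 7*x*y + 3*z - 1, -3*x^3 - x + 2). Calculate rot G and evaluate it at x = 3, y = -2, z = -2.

(-3, 79, -14)

(∇×G)₁ = ∂G₃/∂y − ∂G₂/∂z = -3
(∇×G)₂ = ∂G₁/∂z − ∂G₃/∂x = 9*x^2 + 3*x + 6*z + 1
(∇×G)₃ = ∂G₂/∂x − ∂G₁/∂y = 7*y
∇×G = (-3, 9*x^2 + 3*x + 6*z + 1, 7*y)
At (3, -2, -2): (-3, 79, -14).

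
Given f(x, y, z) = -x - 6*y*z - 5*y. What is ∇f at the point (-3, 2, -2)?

(-1, 7, -12)

∂f/∂x = -1
∂f/∂y = -6*z - 5
∂f/∂z = -6*y
∇f = (-1, -6*z - 5, -6*y)
At (-3, 2, -2): (-1, 7, -12).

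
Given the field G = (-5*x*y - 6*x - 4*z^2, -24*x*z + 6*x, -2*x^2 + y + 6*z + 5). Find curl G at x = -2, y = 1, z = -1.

(∇×G)₁ = ∂G₃/∂y − ∂G₂/∂z = 24*x + 1
(∇×G)₂ = ∂G₁/∂z − ∂G₃/∂x = 4*x - 8*z
(∇×G)₃ = ∂G₂/∂x − ∂G₁/∂y = 5*x - 24*z + 6
∇×G = (24*x + 1, 4*x - 8*z, 5*x - 24*z + 6)
At (-2, 1, -1): (-47, 0, 20).

(-47, 0, 20)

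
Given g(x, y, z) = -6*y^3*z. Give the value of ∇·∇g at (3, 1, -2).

∂²g/∂x² = 0
∂²g/∂y² = -36*y*z
∂²g/∂z² = 0
∇²g = -36*y*z
At (3, 1, -2): 72.

72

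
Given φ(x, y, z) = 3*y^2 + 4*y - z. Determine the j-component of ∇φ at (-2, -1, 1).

-2

(∇φ)_2 = ∂φ/∂y = 6*y + 4
At (-2, -1, 1): -2.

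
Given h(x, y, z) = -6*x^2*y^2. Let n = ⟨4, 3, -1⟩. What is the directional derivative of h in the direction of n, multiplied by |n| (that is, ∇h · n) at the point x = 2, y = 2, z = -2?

-672

∂h/∂x = -12*x*y^2
∂h/∂y = -12*x^2*y
∂h/∂z = 0
∇h at (2, 2, -2) = (-96, -96, 0)
∇h · n = (-96)(4) + (-96)(3) + (0)(-1) = -672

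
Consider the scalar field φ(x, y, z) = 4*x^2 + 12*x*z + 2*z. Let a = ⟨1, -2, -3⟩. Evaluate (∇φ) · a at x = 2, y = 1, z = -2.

∂φ/∂x = 8*x + 12*z
∂φ/∂y = 0
∂φ/∂z = 12*x + 2
∇φ at (2, 1, -2) = (-8, 0, 26)
∇φ · a = (-8)(1) + (0)(-2) + (26)(-3) = -86

-86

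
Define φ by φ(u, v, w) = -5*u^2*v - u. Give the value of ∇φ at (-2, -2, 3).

(-41, -20, 0)

∂φ/∂u = -10*u*v - 1
∂φ/∂v = -5*u^2
∂φ/∂w = 0
∇φ = (-10*u*v - 1, -5*u^2, 0)
At (-2, -2, 3): (-41, -20, 0).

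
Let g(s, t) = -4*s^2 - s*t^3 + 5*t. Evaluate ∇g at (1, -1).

(-7, 2)

∂g/∂s = -8*s - t^3
∂g/∂t = -3*s*t^2 + 5
∇g = (-8*s - t^3, -3*s*t^2 + 5)
At (1, -1): (-7, 2).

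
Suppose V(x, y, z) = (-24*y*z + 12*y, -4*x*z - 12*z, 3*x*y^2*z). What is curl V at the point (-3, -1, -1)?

(-18, 27, -32)

(∇×V)₁ = ∂V₃/∂y − ∂V₂/∂z = 6*x*y*z + 4*x + 12
(∇×V)₂ = ∂V₁/∂z − ∂V₃/∂x = -3*y^2*z - 24*y
(∇×V)₃ = ∂V₂/∂x − ∂V₁/∂y = 20*z - 12
∇×V = (6*x*y*z + 4*x + 12, -3*y^2*z - 24*y, 20*z - 12)
At (-3, -1, -1): (-18, 27, -32).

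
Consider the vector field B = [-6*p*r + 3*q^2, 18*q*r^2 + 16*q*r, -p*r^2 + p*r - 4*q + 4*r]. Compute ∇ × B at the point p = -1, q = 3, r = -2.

(164, 12, -18)

(∇×B)₁ = ∂B₃/∂q − ∂B₂/∂r = -36*q*r - 16*q - 4
(∇×B)₂ = ∂B₁/∂r − ∂B₃/∂p = -6*p + r^2 - r
(∇×B)₃ = ∂B₂/∂p − ∂B₁/∂q = -6*q
∇×B = (-36*q*r - 16*q - 4, -6*p + r^2 - r, -6*q)
At (-1, 3, -2): (164, 12, -18).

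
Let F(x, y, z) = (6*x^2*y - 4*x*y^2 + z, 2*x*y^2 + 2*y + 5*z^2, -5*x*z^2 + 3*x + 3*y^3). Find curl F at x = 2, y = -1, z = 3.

(∇×F)₁ = ∂F₃/∂y − ∂F₂/∂z = 9*y^2 - 10*z
(∇×F)₂ = ∂F₁/∂z − ∂F₃/∂x = 5*z^2 - 2
(∇×F)₃ = ∂F₂/∂x − ∂F₁/∂y = -6*x^2 + 8*x*y + 2*y^2
∇×F = (9*y^2 - 10*z, 5*z^2 - 2, -6*x^2 + 8*x*y + 2*y^2)
At (2, -1, 3): (-21, 43, -38).

(-21, 43, -38)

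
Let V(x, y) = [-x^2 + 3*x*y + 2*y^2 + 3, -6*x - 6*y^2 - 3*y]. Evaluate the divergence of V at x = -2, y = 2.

-17

∂V₁/∂x = -2*x + 3*y
∂V₂/∂y = -12*y - 3
∇·V = -2*x - 9*y - 3
At (-2, 2): -17.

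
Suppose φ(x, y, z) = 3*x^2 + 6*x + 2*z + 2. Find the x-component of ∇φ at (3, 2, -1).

24

(∇φ)_1 = ∂φ/∂x = 6*x + 6
At (3, 2, -1): 24.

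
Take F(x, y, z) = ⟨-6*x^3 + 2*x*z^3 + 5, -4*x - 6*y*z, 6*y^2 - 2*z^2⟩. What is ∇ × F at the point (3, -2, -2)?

(-36, 72, -4)

(∇×F)₁ = ∂F₃/∂y − ∂F₂/∂z = 18*y
(∇×F)₂ = ∂F₁/∂z − ∂F₃/∂x = 6*x*z^2
(∇×F)₃ = ∂F₂/∂x − ∂F₁/∂y = -4
∇×F = (18*y, 6*x*z^2, -4)
At (3, -2, -2): (-36, 72, -4).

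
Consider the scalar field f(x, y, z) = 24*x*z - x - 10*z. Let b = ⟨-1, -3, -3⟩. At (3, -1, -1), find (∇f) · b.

-161

∂f/∂x = 24*z - 1
∂f/∂y = 0
∂f/∂z = 24*x - 10
∇f at (3, -1, -1) = (-25, 0, 62)
∇f · b = (-25)(-1) + (0)(-3) + (62)(-3) = -161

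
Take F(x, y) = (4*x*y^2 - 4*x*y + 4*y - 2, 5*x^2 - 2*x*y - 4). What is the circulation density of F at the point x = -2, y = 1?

-18

∂F₂/∂x = 10*x - 2*y
∂F₁/∂y = 8*x*y - 4*x + 4
Scalar curl = -8*x*y + 14*x - 2*y - 4
At (-2, 1): -18.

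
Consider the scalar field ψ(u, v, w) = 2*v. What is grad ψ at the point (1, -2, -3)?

(0, 2, 0)

∂ψ/∂u = 0
∂ψ/∂v = 2
∂ψ/∂w = 0
∇ψ = (0, 2, 0)
At (1, -2, -3): (0, 2, 0).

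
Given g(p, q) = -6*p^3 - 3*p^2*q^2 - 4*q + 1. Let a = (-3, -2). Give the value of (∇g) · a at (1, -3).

∂g/∂p = -18*p^2 - 6*p*q^2
∂g/∂q = -6*p^2*q - 4
∇g at (1, -3) = (-72, 14)
∇g · a = (-72)(-3) + (14)(-2) = 188

188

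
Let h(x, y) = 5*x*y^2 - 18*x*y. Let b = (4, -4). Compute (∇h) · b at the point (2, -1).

316

∂h/∂x = 5*y^2 - 18*y
∂h/∂y = 10*x*y - 18*x
∇h at (2, -1) = (23, -56)
∇h · b = (23)(4) + (-56)(-4) = 316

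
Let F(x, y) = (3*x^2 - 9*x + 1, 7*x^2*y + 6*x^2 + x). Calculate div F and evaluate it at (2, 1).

∂F₁/∂x = 6*x - 9
∂F₂/∂y = 7*x^2
∇·F = 7*x^2 + 6*x - 9
At (2, 1): 31.

31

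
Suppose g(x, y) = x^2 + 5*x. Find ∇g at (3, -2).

(11, 0)

∂g/∂x = 2*x + 5
∂g/∂y = 0
∇g = (2*x + 5, 0)
At (3, -2): (11, 0).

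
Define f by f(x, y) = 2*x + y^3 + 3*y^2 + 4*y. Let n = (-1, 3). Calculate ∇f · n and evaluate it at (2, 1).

37

∂f/∂x = 2
∂f/∂y = 3*y^2 + 6*y + 4
∇f at (2, 1) = (2, 13)
∇f · n = (2)(-1) + (13)(3) = 37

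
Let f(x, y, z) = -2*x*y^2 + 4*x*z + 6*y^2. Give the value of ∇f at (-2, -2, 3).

(4, -40, -8)

∂f/∂x = -2*y^2 + 4*z
∂f/∂y = -4*x*y + 12*y
∂f/∂z = 4*x
∇f = (-2*y^2 + 4*z, -4*x*y + 12*y, 4*x)
At (-2, -2, 3): (4, -40, -8).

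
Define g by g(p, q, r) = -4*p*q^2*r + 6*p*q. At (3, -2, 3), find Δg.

∂²g/∂p² = 0
∂²g/∂q² = -8*p*r
∂²g/∂r² = 0
∇²g = -8*p*r
At (3, -2, 3): -72.

-72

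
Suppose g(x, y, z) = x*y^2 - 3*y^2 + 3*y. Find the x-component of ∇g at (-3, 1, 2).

(∇g)_1 = ∂g/∂x = y^2
At (-3, 1, 2): 1.

1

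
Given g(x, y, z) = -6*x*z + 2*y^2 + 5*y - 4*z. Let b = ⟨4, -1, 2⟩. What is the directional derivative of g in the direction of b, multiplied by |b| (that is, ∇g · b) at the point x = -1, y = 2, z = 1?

-33

∂g/∂x = -6*z
∂g/∂y = 4*y + 5
∂g/∂z = -6*x - 4
∇g at (-1, 2, 1) = (-6, 13, 2)
∇g · b = (-6)(4) + (13)(-1) + (2)(2) = -33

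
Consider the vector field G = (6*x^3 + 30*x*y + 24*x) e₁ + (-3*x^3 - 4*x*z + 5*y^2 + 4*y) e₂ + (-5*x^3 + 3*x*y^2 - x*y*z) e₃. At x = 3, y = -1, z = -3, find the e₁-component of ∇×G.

3

(∇×G)_1 = ∂G₃/∂y − ∂G₂/∂z
= 6*x*y - x*z − (-4*x)
= 6*x*y - x*z + 4*x
At (3, -1, -3): 3.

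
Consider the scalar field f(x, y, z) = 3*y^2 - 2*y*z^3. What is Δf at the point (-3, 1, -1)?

∂²f/∂x² = 0
∂²f/∂y² = 6
∂²f/∂z² = -12*y*z
∇²f = -12*y*z + 6
At (-3, 1, -1): 18.

18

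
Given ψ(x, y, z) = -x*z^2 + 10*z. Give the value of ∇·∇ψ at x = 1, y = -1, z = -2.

-2

∂²ψ/∂x² = 0
∂²ψ/∂y² = 0
∂²ψ/∂z² = -2*x
∇²ψ = -2*x
At (1, -1, -2): -2.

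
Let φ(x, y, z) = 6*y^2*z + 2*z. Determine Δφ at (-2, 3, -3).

∂²φ/∂x² = 0
∂²φ/∂y² = 12*z
∂²φ/∂z² = 0
∇²φ = 12*z
At (-2, 3, -3): -36.

-36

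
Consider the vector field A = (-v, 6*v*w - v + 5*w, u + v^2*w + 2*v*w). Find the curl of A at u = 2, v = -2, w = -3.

(13, -1, 1)

(∇×A)₁ = ∂A₃/∂v − ∂A₂/∂w = 2*v*w - 6*v + 2*w - 5
(∇×A)₂ = ∂A₁/∂w − ∂A₃/∂u = -1
(∇×A)₃ = ∂A₂/∂u − ∂A₁/∂v = 1
∇×A = (2*v*w - 6*v + 2*w - 5, -1, 1)
At (2, -2, -3): (13, -1, 1).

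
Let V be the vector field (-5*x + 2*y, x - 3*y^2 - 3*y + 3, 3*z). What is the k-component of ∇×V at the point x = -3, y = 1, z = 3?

(∇×V)_3 = ∂V₂/∂x − ∂V₁/∂y
= 1 − (2)
= -1
At (-3, 1, 3): -1.

-1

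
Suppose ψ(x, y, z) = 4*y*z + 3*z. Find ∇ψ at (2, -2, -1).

∂ψ/∂x = 0
∂ψ/∂y = 4*z
∂ψ/∂z = 4*y + 3
∇ψ = (0, 4*z, 4*y + 3)
At (2, -2, -1): (0, -4, -5).

(0, -4, -5)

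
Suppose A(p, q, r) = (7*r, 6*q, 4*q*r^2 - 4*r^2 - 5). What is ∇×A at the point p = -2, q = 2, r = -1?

(∇×A)₁ = ∂A₃/∂q − ∂A₂/∂r = 4*r^2
(∇×A)₂ = ∂A₁/∂r − ∂A₃/∂p = 7
(∇×A)₃ = ∂A₂/∂p − ∂A₁/∂q = 0
∇×A = (4*r^2, 7, 0)
At (-2, 2, -1): (4, 7, 0).

(4, 7, 0)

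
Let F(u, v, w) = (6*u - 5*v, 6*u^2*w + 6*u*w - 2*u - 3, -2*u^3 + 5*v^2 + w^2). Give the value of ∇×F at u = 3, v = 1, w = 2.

(∇×F)₁ = ∂F₃/∂v − ∂F₂/∂w = -6*u^2 - 6*u + 10*v
(∇×F)₂ = ∂F₁/∂w − ∂F₃/∂u = 6*u^2
(∇×F)₃ = ∂F₂/∂u − ∂F₁/∂v = 12*u*w + 6*w + 3
∇×F = (-6*u^2 - 6*u + 10*v, 6*u^2, 12*u*w + 6*w + 3)
At (3, 1, 2): (-62, 54, 87).

(-62, 54, 87)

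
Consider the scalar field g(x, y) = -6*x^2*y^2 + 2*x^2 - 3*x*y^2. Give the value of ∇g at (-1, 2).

∂g/∂x = -12*x*y^2 + 4*x - 3*y^2
∂g/∂y = -12*x^2*y - 6*x*y
∇g = (-12*x*y^2 + 4*x - 3*y^2, -12*x^2*y - 6*x*y)
At (-1, 2): (32, -12).

(32, -12)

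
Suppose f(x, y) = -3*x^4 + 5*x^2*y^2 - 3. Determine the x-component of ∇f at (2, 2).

(∇f)_1 = ∂f/∂x = -12*x^3 + 10*x*y^2
At (2, 2): -16.

-16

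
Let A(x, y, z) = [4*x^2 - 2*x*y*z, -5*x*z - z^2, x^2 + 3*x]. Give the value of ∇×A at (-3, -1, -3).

(∇×A)₁ = ∂A₃/∂y − ∂A₂/∂z = 5*x + 2*z
(∇×A)₂ = ∂A₁/∂z − ∂A₃/∂x = -2*x*y - 2*x - 3
(∇×A)₃ = ∂A₂/∂x − ∂A₁/∂y = 2*x*z - 5*z
∇×A = (5*x + 2*z, -2*x*y - 2*x - 3, 2*x*z - 5*z)
At (-3, -1, -3): (-21, -3, 33).

(-21, -3, 33)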